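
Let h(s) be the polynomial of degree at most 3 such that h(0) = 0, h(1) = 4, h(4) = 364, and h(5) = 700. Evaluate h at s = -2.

-14

Using the Lagrange interpolation formula with nodes 0, 1, 4, 5:
  L_0(s) = (s - 1)(s - 4)(s - 5) / -20
  L_1(s) = s(s - 4)(s - 5) / 12
  L_2(s) = s(s - 1)(s - 5) / -12
  L_3(s) = s(s - 1)(s - 4) / 20
Then h(s) = 0·L_0(s) + 4·L_1(s) + 364·L_2(s) + 700·L_3(s).
Expanding and collecting terms gives h(s) = 5s^3 + 4s^2 - 5s.
Evaluating at s = -2: h(-2) = -14.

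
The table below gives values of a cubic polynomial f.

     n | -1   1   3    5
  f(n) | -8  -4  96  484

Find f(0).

Write f(n) = an^3 + bn^2 + cn + d. Substituting each data point gives a linear system:
  -a + b - c + d = -8
  a + b + c + d = -4
  27a + 9b + 3c + d = 96
  125a + 25b + 5c + d = 484
Solving the system yields a = 4, b = 0, c = -2, d = -6.
So f(n) = 4n^3 - 2n - 6.
Then f(0) = -6.

-6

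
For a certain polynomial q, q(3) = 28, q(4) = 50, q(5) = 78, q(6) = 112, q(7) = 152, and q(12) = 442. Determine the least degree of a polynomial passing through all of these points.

Divided differences on the nodes 3, 4, 5, 6, 7, 12:
  order 0: 28  50  78  112  152  442
  order 1: 22  28  34  40  58
  order 2: 3  3  3  3
  order 3: 0  0  0
  order 4: 0  0
  order 5: 0
The order-2 divided differences are all 3 (nonzero) and every higher order vanishes, so the data lies on a polynomial of degree exactly 2.

2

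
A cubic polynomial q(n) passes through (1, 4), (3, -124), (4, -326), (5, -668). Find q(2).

Using the Lagrange interpolation formula with nodes 1, 3, 4, 5:
  L_0(n) = (n - 3)(n - 4)(n - 5) / -24
  L_1(n) = (n - 1)(n - 4)(n - 5) / 4
  L_2(n) = (n - 1)(n - 3)(n - 5) / -3
  L_3(n) = (n - 1)(n - 3)(n - 4) / 8
Then q(n) = 4·L_0(n) - 124·L_1(n) - 326·L_2(n) - 668·L_3(n).
Expanding and collecting terms gives q(n) = -6n^3 + 2n^2 + 6n + 2.
Evaluating at n = 2: q(2) = -26.

-26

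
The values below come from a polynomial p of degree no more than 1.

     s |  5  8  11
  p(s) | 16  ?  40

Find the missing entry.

The 2 known points determine the degree-1 polynomial uniquely.
Write p(s) = as + b. Substituting each data point gives a linear system:
  5a + b = 16
  11a + b = 40
Solving the system yields a = 4, b = -4.
So p(s) = 4s - 4.
Then p(8) = 28.

28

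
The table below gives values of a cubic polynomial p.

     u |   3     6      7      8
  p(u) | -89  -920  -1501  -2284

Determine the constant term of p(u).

4

Write p(u) = au^3 + bu^2 + cu + d. Substituting each data point gives a linear system:
  27a + 9b + 3c + d = -89
  216a + 36b + 6c + d = -920
  343a + 49b + 7c + d = -1501
  512a + 64b + 8c + d = -2284
Solving the system yields a = -5, b = 4, c = 2, d = 4.
So p(u) = -5u³ + 4u² + 2u + 4.
The constant term is 4.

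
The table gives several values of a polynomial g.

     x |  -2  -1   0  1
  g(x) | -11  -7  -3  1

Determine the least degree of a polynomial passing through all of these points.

Forward differences of the values at x = -2, -1, 0, 1:
  g  : -11  -7  -3  1
  Δ  : 4  4  4
  Δ^2: 0  0
  Δ^3: 0
The first differences are constant (4) and nonzero, while all higher differences vanish, so the minimal degree is 1.

1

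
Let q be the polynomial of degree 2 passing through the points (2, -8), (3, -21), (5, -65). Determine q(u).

q(u) = -3u^2 + 2u

Using the Lagrange interpolation formula with nodes 2, 3, 5:
  L_0(u) = (u - 3)(u - 5) / 3
  L_1(u) = (u - 2)(u - 5) / -2
  L_2(u) = (u - 2)(u - 3) / 6
Then q(u) = -8·L_0(u) - 21·L_1(u) - 65·L_2(u).
Expanding and collecting terms gives q(u) = -3u² + 2u.
Check: q(5) = -65. ✓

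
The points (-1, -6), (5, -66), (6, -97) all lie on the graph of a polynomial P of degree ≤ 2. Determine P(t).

Write P(t) = at^2 + bt + c. Substituting each data point gives a linear system:
  a - b + c = -6
  25a + 5b + c = -66
  36a + 6b + c = -97
Solving the system yields a = -3, b = 2, c = -1.
So P(t) = -3t^2 + 2t - 1.
Check: P(6) = -97. ✓

P(t) = -3t^2 + 2t - 1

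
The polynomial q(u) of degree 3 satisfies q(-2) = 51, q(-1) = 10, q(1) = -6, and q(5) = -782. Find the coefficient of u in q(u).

-2

Write q(u) = au^3 + bu^2 + cu + d. Substituting each data point gives a linear system:
  -8a + 4b - 2c + d = 51
  -a + b - c + d = 10
  a + b + c + d = -6
  125a + 25b + 5c + d = -782
Solving the system yields a = -6, b = -1, c = -2, d = 3.
So q(u) = -6u³ - u² - 2u + 3.
The coefficient of u is -2.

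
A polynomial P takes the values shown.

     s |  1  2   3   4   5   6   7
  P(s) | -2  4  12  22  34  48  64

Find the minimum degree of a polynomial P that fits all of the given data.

2

Forward differences of the values at s = 1, 2, 3, 4, 5, 6, 7:
  P  : -2  4  12  22  34  48  64
  Δ  : 6  8  10  12  14  16
  Δ^2: 2  2  2  2  2
  Δ^3: 0  0  0  0
  Δ^4: 0  0  0
  Δ^5: 0  0
  Δ^6: 0
The second differences are constant (2) and nonzero, while all higher differences vanish, so the minimal degree is 2.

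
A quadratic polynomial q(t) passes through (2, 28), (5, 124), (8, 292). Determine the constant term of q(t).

Write q(t) = at^2 + bt + c. Substituting each data point gives a linear system:
  4a + 2b + c = 28
  25a + 5b + c = 124
  64a + 8b + c = 292
Solving the system yields a = 4, b = 4, c = 4.
So q(t) = 4t^2 + 4t + 4.
The constant term is 4.

4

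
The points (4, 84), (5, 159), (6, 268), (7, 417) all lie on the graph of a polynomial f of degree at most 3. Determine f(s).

Write f(s) = as^3 + bs^2 + cs + d. Substituting each data point gives a linear system:
  64a + 16b + 4c + d = 84
  125a + 25b + 5c + d = 159
  216a + 36b + 6c + d = 268
  343a + 49b + 7c + d = 417
Solving the system yields a = 1, b = 2, c = -4, d = 4.
So f(s) = s^3 + 2s^2 - 4s + 4.
Check: f(4) = 84. ✓

f(s) = s^3 + 2s^2 - 4s + 4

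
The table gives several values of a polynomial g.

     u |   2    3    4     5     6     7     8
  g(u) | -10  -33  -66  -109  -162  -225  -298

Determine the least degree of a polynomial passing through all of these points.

Forward differences of the values at u = 2, 3, 4, 5, 6, 7, 8:
  g  : -10  -33  -66  -109  -162  -225  -298
  Δ  : -23  -33  -43  -53  -63  -73
  Δ^2: -10  -10  -10  -10  -10
  Δ^3: 0  0  0  0
  Δ^4: 0  0  0
  Δ^5: 0  0
  Δ^6: 0
The second differences are constant (-10) and nonzero, while all higher differences vanish, so the minimal degree is 2.

2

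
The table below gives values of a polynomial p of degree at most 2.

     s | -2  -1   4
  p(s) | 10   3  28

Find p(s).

p(s) = 2s^2 - s

Using the Lagrange interpolation formula with nodes -2, -1, 4:
  L_0(s) = (s + 1)(s - 4) / 6
  L_1(s) = (s + 2)(s - 4) / -5
  L_2(s) = (s + 2)(s + 1) / 30
Then p(s) = 10·L_0(s) + 3·L_1(s) + 28·L_2(s).
Expanding and collecting terms gives p(s) = 2s² - s.
Check: p(4) = 28. ✓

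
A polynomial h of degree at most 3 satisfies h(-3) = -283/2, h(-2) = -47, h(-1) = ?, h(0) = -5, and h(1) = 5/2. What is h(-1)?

-23/2

The 4 known points determine the degree-3 polynomial uniquely.
Write h(t) = at^3 + bt^2 + ct + d. Substituting each data point gives a linear system:
  -27a + 9b - 3c + d = -283/2
  -8a + 4b - 2c + d = -47
  d = -5
  a + b + c + d = 5/2
Solving the system yields a = 5, b = 1/2, c = 2, d = -5.
So h(t) = 5t³ + (1/2)t² + 2t - 5.
Then h(-1) = -23/2.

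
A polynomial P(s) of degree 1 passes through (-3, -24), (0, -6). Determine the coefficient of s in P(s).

6

Write P(s) = as + b. Substituting each data point gives a linear system:
  -3a + b = -24
  b = -6
Solving the system yields a = 6, b = -6.
So P(s) = 6s - 6.
The leading coefficient is 6.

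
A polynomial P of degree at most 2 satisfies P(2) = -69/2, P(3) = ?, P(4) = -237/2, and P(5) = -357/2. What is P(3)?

-141/2

On equispaced nodes a degree-2 polynomial has vanishing third forward difference, so
  - P(2) + 3·P(3) - 3·P(4) + P(5) = 0.
Substituting the known values and solving for P(3):
  3·P(3) = -423/2
  P(3) = -141/2.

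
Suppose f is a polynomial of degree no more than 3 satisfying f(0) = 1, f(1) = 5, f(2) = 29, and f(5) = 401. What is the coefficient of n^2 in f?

1

Write f(n) = an^3 + bn^2 + cn + d. Substituting each data point gives a linear system:
  d = 1
  a + b + c + d = 5
  8a + 4b + 2c + d = 29
  125a + 25b + 5c + d = 401
Solving the system yields a = 3, b = 1, c = 0, d = 1.
So f(n) = 3n^3 + n^2 + 1.
The coefficient of n^2 is 1.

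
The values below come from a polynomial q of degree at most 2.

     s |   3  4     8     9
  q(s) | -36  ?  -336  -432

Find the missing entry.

-72

The 3 known points determine the degree-2 polynomial uniquely.
Write q(s) = as^2 + bs + c. Substituting each data point gives a linear system:
  9a + 3b + c = -36
  64a + 8b + c = -336
  81a + 9b + c = -432
Solving the system yields a = -6, b = 6, c = 0.
So q(s) = -6s^2 + 6s.
Then q(4) = -72.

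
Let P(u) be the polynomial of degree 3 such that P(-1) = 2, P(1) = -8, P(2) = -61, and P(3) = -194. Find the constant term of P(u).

Write P(u) = au^3 + bu^2 + cu + d. Substituting each data point gives a linear system:
  -a + b - c + d = 2
  a + b + c + d = -8
  8a + 4b + 2c + d = -61
  27a + 9b + 3c + d = -194
Solving the system yields a = -6, b = -4, c = 1, d = 1.
So P(u) = -6u^3 - 4u^2 + u + 1.
The constant term is 1.

1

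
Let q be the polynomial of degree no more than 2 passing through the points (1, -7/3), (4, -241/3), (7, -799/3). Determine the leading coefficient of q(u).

Write q(u) = au^2 + bu + c. Substituting each data point gives a linear system:
  a + b + c = -7/3
  16a + 4b + c = -241/3
  49a + 7b + c = -799/3
Solving the system yields a = -6, b = 4, c = -1/3.
So q(u) = -6u^2 + 4u - 1/3.
The leading coefficient is -6.

-6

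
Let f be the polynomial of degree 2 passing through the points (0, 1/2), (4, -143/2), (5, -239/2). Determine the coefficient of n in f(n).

6

Write f(n) = an^2 + bn + c. Substituting each data point gives a linear system:
  c = 1/2
  16a + 4b + c = -143/2
  25a + 5b + c = -239/2
Solving the system yields a = -6, b = 6, c = 1/2.
So f(n) = -6n^2 + 6n + 1/2.
The coefficient of n is 6.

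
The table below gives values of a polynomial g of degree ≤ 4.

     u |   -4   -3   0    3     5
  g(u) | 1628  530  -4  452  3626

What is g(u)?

Using the Lagrange interpolation formula with nodes -4, -3, 0, 3, 5:
  L_0(u) = (u + 3)u(u - 3)(u - 5) / 252
  L_1(u) = (u + 4)u(u - 3)(u - 5) / -144
  L_2(u) = (u + 4)(u + 3)(u - 3)(u - 5) / 180
  L_3(u) = (u + 4)(u + 3)u(u - 5) / -252
  L_4(u) = (u + 4)(u + 3)u(u - 3) / 720
Then g(u) = 1628·L_0(u) + 530·L_1(u) - 4·L_2(u) + 452·L_3(u) + 3626·L_4(u).
Expanding and collecting terms gives g(u) = 6u^4 - u^3 + u^2 - 4u - 4.
Check: g(-3) = 530. ✓

g(u) = 6u^4 - u^3 + u^2 - 4u - 4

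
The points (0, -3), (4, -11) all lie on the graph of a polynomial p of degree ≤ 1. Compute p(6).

-15

Using the Lagrange interpolation formula with nodes 0, 4:
  L_0(x) = (x - 4) / -4
  L_1(x) = x / 4
Then p(x) = -3·L_0(x) - 11·L_1(x).
Expanding and collecting terms gives p(x) = -2x - 3.
Evaluating at x = 6: p(6) = -15.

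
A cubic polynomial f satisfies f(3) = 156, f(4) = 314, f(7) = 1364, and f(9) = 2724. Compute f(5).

Using the Lagrange interpolation formula with nodes 3, 4, 7, 9:
  L_0(u) = (u - 4)(u - 7)(u - 9) / -24
  L_1(u) = (u - 3)(u - 7)(u - 9) / 15
  L_2(u) = (u - 3)(u - 4)(u - 9) / -24
  L_3(u) = (u - 3)(u - 4)(u - 7) / 60
Then f(u) = 156·L_0(u) + 314·L_1(u) + 1364·L_2(u) + 2724·L_3(u).
Expanding and collecting terms gives f(u) = 3u³ + 6u² + 5u + 6.
Evaluating at u = 5: f(5) = 556.

556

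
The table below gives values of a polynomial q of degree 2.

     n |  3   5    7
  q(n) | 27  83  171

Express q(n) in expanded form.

Write q(n) = an^2 + bn + c. Substituting each data point gives a linear system:
  9a + 3b + c = 27
  25a + 5b + c = 83
  49a + 7b + c = 171
Solving the system yields a = 4, b = -4, c = 3.
So q(n) = 4n^2 - 4n + 3.
Check: q(7) = 171. ✓

q(n) = 4n^2 - 4n + 3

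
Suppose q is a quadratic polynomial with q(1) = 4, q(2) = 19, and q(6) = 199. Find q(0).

1

Write q(u) = au^2 + bu + c. Substituting each data point gives a linear system:
  a + b + c = 4
  4a + 2b + c = 19
  36a + 6b + c = 199
Solving the system yields a = 6, b = -3, c = 1.
So q(u) = 6u^2 - 3u + 1.
Then q(0) = 1.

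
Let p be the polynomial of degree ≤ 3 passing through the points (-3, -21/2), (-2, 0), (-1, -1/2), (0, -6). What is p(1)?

-21/2

Forward differences of the values at s = -3, -2, -1, 0:
  p  : -21/2  0  -1/2  -6
  Δ  : 21/2  -1/2  -11/2
  Δ^2: -11  -5
  Δ^3: 6
The third differences are constant, confirming degree 3.
Interpolating (Newton forward form) and evaluating at s = 1 gives p(1) = -21/2.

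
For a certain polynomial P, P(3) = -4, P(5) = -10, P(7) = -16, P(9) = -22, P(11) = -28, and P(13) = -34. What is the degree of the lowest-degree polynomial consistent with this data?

Forward differences of the values at x = 3, 5, 7, 9, 11, 13:
  P  : -4  -10  -16  -22  -28  -34
  Δ  : -6  -6  -6  -6  -6
  Δ^2: 0  0  0  0
  Δ^3: 0  0  0
  Δ^4: 0  0
  Δ^5: 0
The first differences are constant (-6) and nonzero, while all higher differences vanish, so the minimal degree is 1.

1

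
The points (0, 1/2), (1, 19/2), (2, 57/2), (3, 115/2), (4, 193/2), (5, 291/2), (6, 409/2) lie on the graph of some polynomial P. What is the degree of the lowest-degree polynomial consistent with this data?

2

Forward differences of the values at x = 0, 1, 2, 3, 4, 5, 6:
  P  : 1/2  19/2  57/2  115/2  193/2  291/2  409/2
  Δ  : 9  19  29  39  49  59
  Δ^2: 10  10  10  10  10
  Δ^3: 0  0  0  0
  Δ^4: 0  0  0
  Δ^5: 0  0
  Δ^6: 0
The second differences are constant (10) and nonzero, while all higher differences vanish, so the minimal degree is 2.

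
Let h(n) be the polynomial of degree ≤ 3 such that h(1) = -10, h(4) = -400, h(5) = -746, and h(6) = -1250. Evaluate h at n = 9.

-4010

Write h(n) = an^3 + bn^2 + cn + d. Substituting each data point gives a linear system:
  a + b + c + d = -10
  64a + 16b + 4c + d = -400
  125a + 25b + 5c + d = -746
  216a + 36b + 6c + d = -1250
Solving the system yields a = -5, b = -4, c = -5, d = 4.
So h(n) = -5n^3 - 4n^2 - 5n + 4.
Then h(9) = -4010.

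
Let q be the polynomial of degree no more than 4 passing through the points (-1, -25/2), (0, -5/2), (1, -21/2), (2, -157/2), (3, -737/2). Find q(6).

Using the Lagrange interpolation formula with nodes -1, 0, 1, 2, 3:
  L_0(u) = u(u - 1)(u - 2)(u - 3) / 24
  L_1(u) = (u + 1)(u - 1)(u - 2)(u - 3) / -6
  L_2(u) = (u + 1)u(u - 2)(u - 3) / 4
  L_3(u) = (u + 1)u(u - 1)(u - 3) / -6
  L_4(u) = (u + 1)u(u - 1)(u - 2) / 24
Then q(u) = -25/2·L_0(u) - 5/2·L_1(u) - 21/2·L_2(u) - 157/2·L_3(u) - 737/2·L_4(u).
Expanding and collecting terms gives q(u) = -5u⁴ + 3u³ - 4u² - 2u - 5/2.
Evaluating at u = 6: q(6) = -11981/2.

-11981/2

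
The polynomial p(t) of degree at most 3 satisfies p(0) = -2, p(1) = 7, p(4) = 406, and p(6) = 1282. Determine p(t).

p(t) = 5t^3 + 6t^2 - 2t - 2

Write p(t) = at^3 + bt^2 + ct + d. Substituting each data point gives a linear system:
  d = -2
  a + b + c + d = 7
  64a + 16b + 4c + d = 406
  216a + 36b + 6c + d = 1282
Solving the system yields a = 5, b = 6, c = -2, d = -2.
So p(t) = 5t³ + 6t² - 2t - 2.
Check: p(4) = 406. ✓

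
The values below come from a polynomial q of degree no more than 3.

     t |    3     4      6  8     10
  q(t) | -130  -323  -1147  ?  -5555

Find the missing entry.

The 4 known points determine the degree-3 polynomial uniquely.
Write q(t) = at^3 + bt^2 + ct + d. Substituting each data point gives a linear system:
  27a + 9b + 3c + d = -130
  64a + 16b + 4c + d = -323
  216a + 36b + 6c + d = -1147
  1000a + 100b + 10c + d = -5555
Solving the system yields a = -6, b = 5, c = -6, d = 5.
So q(t) = -6t^3 + 5t^2 - 6t + 5.
Then q(8) = -2795.

-2795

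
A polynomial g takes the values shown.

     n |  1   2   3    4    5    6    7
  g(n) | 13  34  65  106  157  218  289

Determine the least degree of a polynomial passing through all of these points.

2

Forward differences of the values at n = 1, 2, 3, 4, 5, 6, 7:
  g  : 13  34  65  106  157  218  289
  Δ  : 21  31  41  51  61  71
  Δ^2: 10  10  10  10  10
  Δ^3: 0  0  0  0
  Δ^4: 0  0  0
  Δ^5: 0  0
  Δ^6: 0
The second differences are constant (10) and nonzero, while all higher differences vanish, so the minimal degree is 2.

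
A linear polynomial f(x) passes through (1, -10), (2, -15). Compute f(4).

-25

Using the Lagrange interpolation formula with nodes 1, 2:
  L_0(x) = (x - 2) / -1
  L_1(x) = (x - 1) / 1
Then f(x) = -10·L_0(x) - 15·L_1(x).
Expanding and collecting terms gives f(x) = -5x - 5.
Evaluating at x = 4: f(4) = -25.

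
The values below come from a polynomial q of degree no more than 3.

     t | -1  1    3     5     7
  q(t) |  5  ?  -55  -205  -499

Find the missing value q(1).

On equispaced nodes a degree-3 polynomial has vanishing fourth forward difference, so
  q(-1) - 4·q(1) + 6·q(3) - 4·q(5) + q(7) = 0.
Substituting the known values and solving for q(1):
  -4·q(1) = 4
  q(1) = -1.

-1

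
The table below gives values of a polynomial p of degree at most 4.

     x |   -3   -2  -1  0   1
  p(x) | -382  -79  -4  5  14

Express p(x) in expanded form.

p(x) = -4x^4 + 3x^3 + 4x^2 + 6x + 5

Write p(x) = ax^4 + bx^3 + cx^2 + dx + e. Substituting each data point gives a linear system:
  81a - 27b + 9c - 3d + e = -382
  16a - 8b + 4c - 2d + e = -79
  a - b + c - d + e = -4
  e = 5
  a + b + c + d + e = 14
Solving the system yields a = -4, b = 3, c = 4, d = 6, e = 5.
So p(x) = -4x⁴ + 3x³ + 4x² + 6x + 5.
Check: p(-3) = -382. ✓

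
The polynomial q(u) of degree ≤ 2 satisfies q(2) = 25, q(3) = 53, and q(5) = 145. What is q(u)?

q(u) = 6u^2 - 2u + 5

Write q(u) = au^2 + bu + c. Substituting each data point gives a linear system:
  4a + 2b + c = 25
  9a + 3b + c = 53
  25a + 5b + c = 145
Solving the system yields a = 6, b = -2, c = 5.
So q(u) = 6u² - 2u + 5.
Check: q(5) = 145. ✓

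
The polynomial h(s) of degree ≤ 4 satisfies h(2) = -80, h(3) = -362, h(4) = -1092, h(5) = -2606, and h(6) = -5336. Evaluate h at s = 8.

-16652

Using the Lagrange interpolation formula with nodes 2, 3, 4, 5, 6:
  L_0(s) = (s - 3)(s - 4)(s - 5)(s - 6) / 24
  L_1(s) = (s - 2)(s - 4)(s - 5)(s - 6) / -6
  L_2(s) = (s - 2)(s - 3)(s - 5)(s - 6) / 4
  L_3(s) = (s - 2)(s - 3)(s - 4)(s - 6) / -6
  L_4(s) = (s - 2)(s - 3)(s - 4)(s - 5) / 24
Then h(s) = -80·L_0(s) - 362·L_1(s) - 1092·L_2(s) - 2606·L_3(s) - 5336·L_4(s).
Expanding and collecting terms gives h(s) = -4s^4 - 4s^2 - 2s + 4.
Evaluating at s = 8: h(8) = -16652.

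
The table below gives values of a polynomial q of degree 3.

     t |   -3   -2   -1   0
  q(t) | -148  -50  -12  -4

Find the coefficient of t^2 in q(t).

0

Write q(t) = at^3 + bt^2 + ct + d. Substituting each data point gives a linear system:
  -27a + 9b - 3c + d = -148
  -8a + 4b - 2c + d = -50
  -a + b - c + d = -12
  d = -4
Solving the system yields a = 5, b = 0, c = 3, d = -4.
So q(t) = 5t^3 + 3t - 4.
The coefficient of t^2 is 0.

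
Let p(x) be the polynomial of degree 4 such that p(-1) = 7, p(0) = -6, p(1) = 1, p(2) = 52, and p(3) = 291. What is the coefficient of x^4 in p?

5

Write p(x) = ax^4 + bx^3 + cx^2 + dx + e. Substituting each data point gives a linear system:
  a - b + c - d + e = 7
  e = -6
  a + b + c + d + e = 1
  16a + 8b + 4c + 2d + e = 52
  81a + 27b + 9c + 3d + e = 291
Solving the system yields a = 5, b = -6, c = 5, d = 3, e = -6.
So p(x) = 5x^4 - 6x^3 + 5x^2 + 3x - 6.
The leading coefficient is 5.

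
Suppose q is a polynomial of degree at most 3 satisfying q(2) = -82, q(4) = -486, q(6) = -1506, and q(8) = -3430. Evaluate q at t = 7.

-2337

Using the Lagrange interpolation formula with nodes 2, 4, 6, 8:
  L_0(t) = (t - 4)(t - 6)(t - 8) / -48
  L_1(t) = (t - 2)(t - 6)(t - 8) / 16
  L_2(t) = (t - 2)(t - 4)(t - 8) / -16
  L_3(t) = (t - 2)(t - 4)(t - 6) / 48
Then q(t) = -82·L_0(t) - 486·L_1(t) - 1506·L_2(t) - 3430·L_3(t).
Expanding and collecting terms gives q(t) = -6t^3 - 5t^2 - 4t - 6.
Evaluating at t = 7: q(7) = -2337.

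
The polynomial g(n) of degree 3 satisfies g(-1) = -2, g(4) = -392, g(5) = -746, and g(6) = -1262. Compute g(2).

Using the Lagrange interpolation formula with nodes -1, 4, 5, 6:
  L_0(n) = (n - 4)(n - 5)(n - 6) / -210
  L_1(n) = (n + 1)(n - 5)(n - 6) / 10
  L_2(n) = (n + 1)(n - 4)(n - 6) / -6
  L_3(n) = (n + 1)(n - 4)(n - 5) / 14
Then g(n) = -2·L_0(n) - 392·L_1(n) - 746·L_2(n) - 1262·L_3(n).
Expanding and collecting terms gives g(n) = -5n^3 - 6n^2 + 5n + 4.
Evaluating at n = 2: g(2) = -50.

-50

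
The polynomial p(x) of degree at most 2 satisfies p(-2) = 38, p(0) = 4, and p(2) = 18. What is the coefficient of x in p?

-5

Write p(x) = ax^2 + bx + c. Substituting each data point gives a linear system:
  4a - 2b + c = 38
  c = 4
  4a + 2b + c = 18
Solving the system yields a = 6, b = -5, c = 4.
So p(x) = 6x² - 5x + 4.
The coefficient of x is -5.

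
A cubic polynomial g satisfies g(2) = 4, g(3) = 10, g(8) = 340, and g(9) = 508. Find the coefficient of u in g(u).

2

Write g(u) = au^3 + bu^2 + cu + d. Substituting each data point gives a linear system:
  8a + 4b + 2c + d = 4
  27a + 9b + 3c + d = 10
  512a + 64b + 8c + d = 340
  729a + 81b + 9c + d = 508
Solving the system yields a = 1, b = -3, c = 2, d = 4.
So g(u) = u^3 - 3u^2 + 2u + 4.
The coefficient of u is 2.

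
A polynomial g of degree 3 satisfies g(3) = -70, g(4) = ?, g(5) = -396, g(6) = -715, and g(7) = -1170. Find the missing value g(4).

-189

On equispaced nodes a degree-3 polynomial has vanishing fourth forward difference, so
  g(3) - 4·g(4) + 6·g(5) - 4·g(6) + g(7) = 0.
Substituting the known values and solving for g(4):
  -4·g(4) = 756
  g(4) = -189.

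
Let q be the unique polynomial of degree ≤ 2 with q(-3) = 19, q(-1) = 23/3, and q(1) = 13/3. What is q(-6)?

51

Using the Lagrange interpolation formula with nodes -3, -1, 1:
  L_0(t) = (t + 1)(t - 1) / 8
  L_1(t) = (t + 3)(t - 1) / -4
  L_2(t) = (t + 3)(t + 1) / 8
Then q(t) = 19·L_0(t) + 23/3·L_1(t) + 13/3·L_2(t).
Expanding and collecting terms gives q(t) = t² - (5/3)t + 5.
Evaluating at t = -6: q(-6) = 51.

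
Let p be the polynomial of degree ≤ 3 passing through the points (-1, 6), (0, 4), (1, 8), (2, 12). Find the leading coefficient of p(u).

-1

Write p(u) = au^3 + bu^2 + cu + d. Substituting each data point gives a linear system:
  -a + b - c + d = 6
  d = 4
  a + b + c + d = 8
  8a + 4b + 2c + d = 12
Solving the system yields a = -1, b = 3, c = 2, d = 4.
So p(u) = -u³ + 3u² + 2u + 4.
The leading coefficient is -1.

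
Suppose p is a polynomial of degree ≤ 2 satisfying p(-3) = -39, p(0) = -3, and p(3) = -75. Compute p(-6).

Using the Lagrange interpolation formula with nodes -3, 0, 3:
  L_0(u) = u(u - 3) / 18
  L_1(u) = (u + 3)(u - 3) / -9
  L_2(u) = (u + 3)u / 18
Then p(u) = -39·L_0(u) - 3·L_1(u) - 75·L_2(u).
Expanding and collecting terms gives p(u) = -6u² - 6u - 3.
Evaluating at u = -6: p(-6) = -183.

-183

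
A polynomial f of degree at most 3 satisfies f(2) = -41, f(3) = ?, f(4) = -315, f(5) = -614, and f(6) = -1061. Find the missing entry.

On equispaced nodes a degree-3 polynomial has vanishing fourth forward difference, so
  f(2) - 4·f(3) + 6·f(4) - 4·f(5) + f(6) = 0.
Substituting the known values and solving for f(3):
  -4·f(3) = 536
  f(3) = -134.

-134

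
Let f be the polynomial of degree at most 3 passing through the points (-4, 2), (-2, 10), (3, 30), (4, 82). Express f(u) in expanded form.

Using the Lagrange interpolation formula with nodes -4, -2, 3, 4:
  L_0(u) = (u + 2)(u - 3)(u - 4) / -112
  L_1(u) = (u + 4)(u - 3)(u - 4) / 60
  L_2(u) = (u + 4)(u + 2)(u - 4) / -35
  L_3(u) = (u + 4)(u + 2)(u - 3) / 48
Then f(u) = 2·L_0(u) + 10·L_1(u) + 30·L_2(u) + 82·L_3(u).
Expanding and collecting terms gives f(u) = u³ + 3u² - 6u - 6.
Check: f(3) = 30. ✓

f(u) = u^3 + 3u^2 - 6u - 6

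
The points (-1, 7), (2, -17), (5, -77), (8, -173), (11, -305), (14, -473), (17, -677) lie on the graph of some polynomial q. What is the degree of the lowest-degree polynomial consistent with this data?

2

Forward differences of the values at s = -1, 2, 5, 8, 11, 14, 17:
  q  : 7  -17  -77  -173  -305  -473  -677
  Δ  : -24  -60  -96  -132  -168  -204
  Δ^2: -36  -36  -36  -36  -36
  Δ^3: 0  0  0  0
  Δ^4: 0  0  0
  Δ^5: 0  0
  Δ^6: 0
The second differences are constant (-36) and nonzero, while all higher differences vanish, so the minimal degree is 2.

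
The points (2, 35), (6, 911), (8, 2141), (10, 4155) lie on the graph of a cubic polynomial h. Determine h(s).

Write h(s) = as^3 + bs^2 + cs + d. Substituting each data point gives a linear system:
  8a + 4b + 2c + d = 35
  216a + 36b + 6c + d = 911
  512a + 64b + 8c + d = 2141
  1000a + 100b + 10c + d = 4155
Solving the system yields a = 4, b = 2, c = -5, d = 5.
So h(s) = 4s^3 + 2s^2 - 5s + 5.
Check: h(8) = 2141. ✓

h(s) = 4s^3 + 2s^2 - 5s + 5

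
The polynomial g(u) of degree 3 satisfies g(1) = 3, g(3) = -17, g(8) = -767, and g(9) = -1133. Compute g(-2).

33

Write g(u) = au^3 + bu^2 + cu + d. Substituting each data point gives a linear system:
  a + b + c + d = 3
  27a + 9b + 3c + d = -17
  512a + 64b + 8c + d = -767
  729a + 81b + 9c + d = -1133
Solving the system yields a = -2, b = 4, c = 0, d = 1.
So g(u) = -2u^3 + 4u^2 + 1.
Then g(-2) = 33.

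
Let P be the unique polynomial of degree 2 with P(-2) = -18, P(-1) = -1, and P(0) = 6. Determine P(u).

Write P(u) = au^2 + bu + c. Substituting each data point gives a linear system:
  4a - 2b + c = -18
  a - b + c = -1
  c = 6
Solving the system yields a = -5, b = 2, c = 6.
So P(u) = -5u^2 + 2u + 6.
Check: P(0) = 6. ✓

P(u) = -5u^2 + 2u + 6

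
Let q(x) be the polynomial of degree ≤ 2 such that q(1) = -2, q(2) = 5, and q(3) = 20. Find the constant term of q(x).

-1

Write q(x) = ax^2 + bx + c. Substituting each data point gives a linear system:
  a + b + c = -2
  4a + 2b + c = 5
  9a + 3b + c = 20
Solving the system yields a = 4, b = -5, c = -1.
So q(x) = 4x² - 5x - 1.
The constant term is -1.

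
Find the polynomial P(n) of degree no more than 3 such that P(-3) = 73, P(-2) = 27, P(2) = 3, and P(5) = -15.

Write P(n) = an^3 + bn^2 + cn + d. Substituting each data point gives a linear system:
  -27a + 9b - 3c + d = 73
  -8a + 4b - 2c + d = 27
  8a + 4b + 2c + d = 3
  125a + 25b + 5c + d = -15
Solving the system yields a = -1, b = 5, c = -2, d = -5.
So P(n) = -n^3 + 5n^2 - 2n - 5.
Check: P(5) = -15. ✓

P(n) = -n^3 + 5n^2 - 2n - 5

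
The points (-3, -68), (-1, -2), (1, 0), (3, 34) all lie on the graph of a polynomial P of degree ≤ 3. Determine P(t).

Using the Lagrange interpolation formula with nodes -3, -1, 1, 3:
  L_0(t) = (t + 1)(t - 1)(t - 3) / -48
  L_1(t) = (t + 3)(t - 1)(t - 3) / 16
  L_2(t) = (t + 3)(t + 1)(t - 3) / -16
  L_3(t) = (t + 3)(t + 1)(t - 1) / 48
Then P(t) = -68·L_0(t) - 2·L_1(t) + 0·L_2(t) + 34·L_3(t).
Expanding and collecting terms gives P(t) = 2t³ - 2t² - t + 1.
Check: P(3) = 34. ✓

P(t) = 2t^3 - 2t^2 - t + 1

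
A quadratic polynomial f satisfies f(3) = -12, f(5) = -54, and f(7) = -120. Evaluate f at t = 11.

Write f(t) = at^2 + bt + c. Substituting each data point gives a linear system:
  9a + 3b + c = -12
  25a + 5b + c = -54
  49a + 7b + c = -120
Solving the system yields a = -3, b = 3, c = 6.
So f(t) = -3t² + 3t + 6.
Then f(11) = -324.

-324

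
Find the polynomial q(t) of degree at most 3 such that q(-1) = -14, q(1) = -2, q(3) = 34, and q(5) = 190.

Using the Lagrange interpolation formula with nodes -1, 1, 3, 5:
  L_0(t) = (t - 1)(t - 3)(t - 5) / -48
  L_1(t) = (t + 1)(t - 3)(t - 5) / 16
  L_2(t) = (t + 1)(t - 1)(t - 5) / -16
  L_3(t) = (t + 1)(t - 1)(t - 3) / 48
Then q(t) = -14·L_0(t) - 2·L_1(t) + 34·L_2(t) + 190·L_3(t).
Expanding and collecting terms gives q(t) = 2t^3 - 3t^2 + 4t - 5.
Check: q(5) = 190. ✓

q(t) = 2t^3 - 3t^2 + 4t - 5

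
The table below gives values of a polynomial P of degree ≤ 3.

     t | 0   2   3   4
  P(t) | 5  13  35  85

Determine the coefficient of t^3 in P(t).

2

Write P(t) = at^3 + bt^2 + ct + d. Substituting each data point gives a linear system:
  d = 5
  8a + 4b + 2c + d = 13
  27a + 9b + 3c + d = 35
  64a + 16b + 4c + d = 85
Solving the system yields a = 2, b = -4, c = 4, d = 5.
So P(t) = 2t^3 - 4t^2 + 4t + 5.
The leading coefficient is 2.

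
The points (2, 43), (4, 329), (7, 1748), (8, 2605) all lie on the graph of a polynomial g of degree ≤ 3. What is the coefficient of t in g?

Write g(t) = at^3 + bt^2 + ct + d. Substituting each data point gives a linear system:
  8a + 4b + 2c + d = 43
  64a + 16b + 4c + d = 329
  343a + 49b + 7c + d = 1748
  512a + 64b + 8c + d = 2605
Solving the system yields a = 5, b = 1, c = -3, d = 5.
So g(t) = 5t³ + t² - 3t + 5.
The coefficient of t is -3.

-3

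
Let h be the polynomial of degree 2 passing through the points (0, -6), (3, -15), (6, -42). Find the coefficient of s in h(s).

0

Write h(s) = as^2 + bs + c. Substituting each data point gives a linear system:
  c = -6
  9a + 3b + c = -15
  36a + 6b + c = -42
Solving the system yields a = -1, b = 0, c = -6.
So h(s) = -s² - 6.
The coefficient of s is 0.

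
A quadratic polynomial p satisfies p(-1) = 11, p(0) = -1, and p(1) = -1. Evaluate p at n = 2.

Using the Lagrange interpolation formula with nodes -1, 0, 1:
  L_0(n) = n(n - 1) / 2
  L_1(n) = (n + 1)(n - 1) / -1
  L_2(n) = (n + 1)n / 2
Then p(n) = 11·L_0(n) - 1·L_1(n) - 1·L_2(n).
Expanding and collecting terms gives p(n) = 6n^2 - 6n - 1.
Evaluating at n = 2: p(2) = 11.

11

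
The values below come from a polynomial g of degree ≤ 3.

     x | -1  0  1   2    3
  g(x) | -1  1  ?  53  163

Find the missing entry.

On equispaced nodes a degree-3 polynomial has vanishing fourth forward difference, so
  g(-1) - 4·g(0) + 6·g(1) - 4·g(2) + g(3) = 0.
Substituting the known values and solving for g(1):
  6·g(1) = 54
  g(1) = 9.

9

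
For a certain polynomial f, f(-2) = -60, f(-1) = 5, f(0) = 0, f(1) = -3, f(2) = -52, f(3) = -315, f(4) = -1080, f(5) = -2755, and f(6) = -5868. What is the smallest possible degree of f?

4

Forward differences of the values at x = -2, -1, 0, 1, 2, 3, 4, 5, 6:
  f  : -60  5  0  -3  -52  -315  -1080  -2755  -5868
  Δ  : 65  -5  -3  -49  -263  -765  -1675  -3113
  Δ^2: -70  2  -46  -214  -502  -910  -1438
  Δ^3: 72  -48  -168  -288  -408  -528
  Δ^4: -120  -120  -120  -120  -120
  Δ^5: 0  0  0  0
  Δ^6: 0  0  0
  Δ^7: 0  0
  Δ^8: 0
The fourth differences are constant (-120) and nonzero, while all higher differences vanish, so the minimal degree is 4.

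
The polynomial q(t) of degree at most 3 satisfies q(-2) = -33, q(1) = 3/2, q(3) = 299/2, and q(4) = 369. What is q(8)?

3057

Using the Lagrange interpolation formula with nodes -2, 1, 3, 4:
  L_0(t) = (t - 1)(t - 3)(t - 4) / -90
  L_1(t) = (t + 2)(t - 3)(t - 4) / 18
  L_2(t) = (t + 2)(t - 1)(t - 4) / -10
  L_3(t) = (t + 2)(t - 1)(t - 3) / 18
Then q(t) = -33·L_0(t) + 3/2·L_1(t) + 299/2·L_2(t) + 369·L_3(t).
Expanding and collecting terms gives q(t) = 6t³ + (1/2)t² - 6t + 1.
Evaluating at t = 8: q(8) = 3057.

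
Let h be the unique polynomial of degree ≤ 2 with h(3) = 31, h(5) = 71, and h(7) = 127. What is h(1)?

7

Using the Lagrange interpolation formula with nodes 3, 5, 7:
  L_0(t) = (t - 5)(t - 7) / 8
  L_1(t) = (t - 3)(t - 7) / -4
  L_2(t) = (t - 3)(t - 5) / 8
Then h(t) = 31·L_0(t) + 71·L_1(t) + 127·L_2(t).
Expanding and collecting terms gives h(t) = 2t^2 + 4t + 1.
Evaluating at t = 1: h(1) = 7.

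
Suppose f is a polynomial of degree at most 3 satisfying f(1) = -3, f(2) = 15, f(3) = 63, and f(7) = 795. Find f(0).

-3

Write f(t) = at^3 + bt^2 + ct + d. Substituting each data point gives a linear system:
  a + b + c + d = -3
  8a + 4b + 2c + d = 15
  27a + 9b + 3c + d = 63
  343a + 49b + 7c + d = 795
Solving the system yields a = 2, b = 3, c = -5, d = -3.
So f(t) = 2t^3 + 3t^2 - 5t - 3.
Then f(0) = -3.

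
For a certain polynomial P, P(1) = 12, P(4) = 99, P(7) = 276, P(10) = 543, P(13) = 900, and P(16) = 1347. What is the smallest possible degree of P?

2

Forward differences of the values at u = 1, 4, 7, 10, 13, 16:
  P  : 12  99  276  543  900  1347
  Δ  : 87  177  267  357  447
  Δ^2: 90  90  90  90
  Δ^3: 0  0  0
  Δ^4: 0  0
  Δ^5: 0
The second differences are constant (90) and nonzero, while all higher differences vanish, so the minimal degree is 2.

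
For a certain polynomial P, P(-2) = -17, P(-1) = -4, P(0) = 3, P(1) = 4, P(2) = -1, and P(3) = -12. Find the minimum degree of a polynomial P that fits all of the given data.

2

Forward differences of the values at u = -2, -1, 0, 1, 2, 3:
  P  : -17  -4  3  4  -1  -12
  Δ  : 13  7  1  -5  -11
  Δ^2: -6  -6  -6  -6
  Δ^3: 0  0  0
  Δ^4: 0  0
  Δ^5: 0
The second differences are constant (-6) and nonzero, while all higher differences vanish, so the minimal degree is 2.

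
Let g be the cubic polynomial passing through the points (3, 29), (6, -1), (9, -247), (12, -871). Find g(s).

g(s) = -s^3 + 6s^2 - s + 5

Write g(s) = as^3 + bs^2 + cs + d. Substituting each data point gives a linear system:
  27a + 9b + 3c + d = 29
  216a + 36b + 6c + d = -1
  729a + 81b + 9c + d = -247
  1728a + 144b + 12c + d = -871
Solving the system yields a = -1, b = 6, c = -1, d = 5.
So g(s) = -s^3 + 6s^2 - s + 5.
Check: g(6) = -1. ✓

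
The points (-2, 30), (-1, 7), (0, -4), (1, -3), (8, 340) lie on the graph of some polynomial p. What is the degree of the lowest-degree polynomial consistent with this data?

Divided differences on the nodes -2, -1, 0, 1, 8:
  order 0: 30  7  -4  -3  340
  order 1: -23  -11  1  49
  order 2: 6  6  6
  order 3: 0  0
  order 4: 0
The order-2 divided differences are all 6 (nonzero) and every higher order vanishes, so the data lies on a polynomial of degree exactly 2.

2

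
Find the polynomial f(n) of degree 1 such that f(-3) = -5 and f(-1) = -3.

Write f(n) = an + b. Substituting each data point gives a linear system:
  -3a + b = -5
  -a + b = -3
Solving the system yields a = 1, b = -2.
So f(n) = n - 2.
Check: f(-1) = -3. ✓

f(n) = n - 2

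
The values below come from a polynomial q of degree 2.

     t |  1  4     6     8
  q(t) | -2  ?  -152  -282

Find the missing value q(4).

The 3 known points determine the degree-2 polynomial uniquely.
Write q(t) = at^2 + bt + c. Substituting each data point gives a linear system:
  a + b + c = -2
  36a + 6b + c = -152
  64a + 8b + c = -282
Solving the system yields a = -5, b = 5, c = -2.
So q(t) = -5t^2 + 5t - 2.
Then q(4) = -62.

-62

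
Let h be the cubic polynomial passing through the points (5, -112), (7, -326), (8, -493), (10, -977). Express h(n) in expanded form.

h(n) = -n^3 + 2n + 3

Using the Lagrange interpolation formula with nodes 5, 7, 8, 10:
  L_0(n) = (n - 7)(n - 8)(n - 10) / -30
  L_1(n) = (n - 5)(n - 8)(n - 10) / 6
  L_2(n) = (n - 5)(n - 7)(n - 10) / -6
  L_3(n) = (n - 5)(n - 7)(n - 8) / 30
Then h(n) = -112·L_0(n) - 326·L_1(n) - 493·L_2(n) - 977·L_3(n).
Expanding and collecting terms gives h(n) = -n^3 + 2n + 3.
Check: h(10) = -977. ✓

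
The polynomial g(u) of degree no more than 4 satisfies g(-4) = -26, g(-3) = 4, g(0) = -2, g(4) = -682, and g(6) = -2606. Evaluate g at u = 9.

Using the Lagrange interpolation formula with nodes -4, -3, 0, 4, 6:
  L_0(u) = (u + 3)u(u - 4)(u - 6) / 320
  L_1(u) = (u + 4)u(u - 4)(u - 6) / -189
  L_2(u) = (u + 4)(u + 3)(u - 4)(u - 6) / 288
  L_3(u) = (u + 4)(u + 3)u(u - 6) / -448
  L_4(u) = (u + 4)(u + 3)u(u - 4) / 1080
Then g(u) = -26·L_0(u) + 4·L_1(u) - 2·L_2(u) - 682·L_3(u) - 2606·L_4(u).
Expanding and collecting terms gives g(u) = -u^4 - 5u^3 - 6u^2 - 2u - 2.
Evaluating at u = 9: g(9) = -10712.

-10712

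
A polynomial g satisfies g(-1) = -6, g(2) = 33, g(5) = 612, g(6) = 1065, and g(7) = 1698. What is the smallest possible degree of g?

Divided differences on the nodes -1, 2, 5, 6, 7:
  order 0: -6  33  612  1065  1698
  order 1: 13  193  453  633
  order 2: 30  65  90
  order 3: 5  5
  order 4: 0
The order-3 divided differences are all 5 (nonzero) and every higher order vanishes, so the data lies on a polynomial of degree exactly 3.

3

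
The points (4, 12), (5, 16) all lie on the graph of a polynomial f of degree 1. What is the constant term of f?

Write f(u) = au + b. Substituting each data point gives a linear system:
  4a + b = 12
  5a + b = 16
Solving the system yields a = 4, b = -4.
So f(u) = 4u - 4.
The constant term is -4.

-4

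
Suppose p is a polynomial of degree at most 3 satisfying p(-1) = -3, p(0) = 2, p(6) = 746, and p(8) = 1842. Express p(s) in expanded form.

p(s) = 4s^3 - 3s^2 - 2s + 2

Write p(s) = as^3 + bs^2 + cs + d. Substituting each data point gives a linear system:
  -a + b - c + d = -3
  d = 2
  216a + 36b + 6c + d = 746
  512a + 64b + 8c + d = 1842
Solving the system yields a = 4, b = -3, c = -2, d = 2.
So p(s) = 4s³ - 3s² - 2s + 2.
Check: p(8) = 1842. ✓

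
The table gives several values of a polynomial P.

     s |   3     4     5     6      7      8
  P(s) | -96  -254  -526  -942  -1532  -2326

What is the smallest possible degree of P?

Forward differences of the values at s = 3, 4, 5, 6, 7, 8:
  P  : -96  -254  -526  -942  -1532  -2326
  Δ  : -158  -272  -416  -590  -794
  Δ^2: -114  -144  -174  -204
  Δ^3: -30  -30  -30
  Δ^4: 0  0
  Δ^5: 0
The third differences are constant (-30) and nonzero, while all higher differences vanish, so the minimal degree is 3.

3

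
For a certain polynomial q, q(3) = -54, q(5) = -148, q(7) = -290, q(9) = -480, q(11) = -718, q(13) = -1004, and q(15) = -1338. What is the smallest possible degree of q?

Forward differences of the values at x = 3, 5, 7, 9, 11, 13, 15:
  q  : -54  -148  -290  -480  -718  -1004  -1338
  Δ  : -94  -142  -190  -238  -286  -334
  Δ^2: -48  -48  -48  -48  -48
  Δ^3: 0  0  0  0
  Δ^4: 0  0  0
  Δ^5: 0  0
  Δ^6: 0
The second differences are constant (-48) and nonzero, while all higher differences vanish, so the minimal degree is 2.

2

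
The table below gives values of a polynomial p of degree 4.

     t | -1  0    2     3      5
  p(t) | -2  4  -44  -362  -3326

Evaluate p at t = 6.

-7100

Write p(t) = at^4 + bt^3 + ct^2 + dt + e. Substituting each data point gives a linear system:
  a - b + c - d + e = -2
  e = 4
  16a + 8b + 4c + 2d + e = -44
  81a + 27b + 9c + 3d + e = -362
  625a + 125b + 25c + 5d + e = -3326
Solving the system yields a = -6, b = 2, c = 6, d = 4, e = 4.
So p(t) = -6t⁴ + 2t³ + 6t² + 4t + 4.
Then p(6) = -7100.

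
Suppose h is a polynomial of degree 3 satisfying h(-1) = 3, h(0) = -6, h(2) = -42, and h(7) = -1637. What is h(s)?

h(s) = -5s^3 + 2s^2 - 2s - 6

Write h(s) = as^3 + bs^2 + cs + d. Substituting each data point gives a linear system:
  -a + b - c + d = 3
  d = -6
  8a + 4b + 2c + d = -42
  343a + 49b + 7c + d = -1637
Solving the system yields a = -5, b = 2, c = -2, d = -6.
So h(s) = -5s^3 + 2s^2 - 2s - 6.
Check: h(0) = -6. ✓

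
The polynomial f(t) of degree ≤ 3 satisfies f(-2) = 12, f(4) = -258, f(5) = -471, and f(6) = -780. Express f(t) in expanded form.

Write f(t) = at^3 + bt^2 + ct + d. Substituting each data point gives a linear system:
  -8a + 4b - 2c + d = 12
  64a + 16b + 4c + d = -258
  125a + 25b + 5c + d = -471
  216a + 36b + 6c + d = -780
Solving the system yields a = -3, b = -3, c = -3, d = -6.
So f(t) = -3t^3 - 3t^2 - 3t - 6.
Check: f(5) = -471. ✓

f(t) = -3t^3 - 3t^2 - 3t - 6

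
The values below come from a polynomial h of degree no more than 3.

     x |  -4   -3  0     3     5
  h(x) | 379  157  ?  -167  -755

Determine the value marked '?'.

The 4 known points determine the degree-3 polynomial uniquely.
Write h(x) = ax^3 + bx^2 + cx + d. Substituting each data point gives a linear system:
  -64a + 16b - 4c + d = 379
  -27a + 9b - 3c + d = 157
  27a + 9b + 3c + d = -167
  125a + 25b + 5c + d = -755
Solving the system yields a = -6, b = 0, c = 0, d = -5.
So h(x) = -6x³ - 5.
Then h(0) = -5.

-5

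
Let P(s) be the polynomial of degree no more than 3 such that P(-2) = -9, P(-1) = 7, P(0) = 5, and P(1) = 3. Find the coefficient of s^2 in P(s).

Write P(s) = as^3 + bs^2 + cs + d. Substituting each data point gives a linear system:
  -8a + 4b - 2c + d = -9
  -a + b - c + d = 7
  d = 5
  a + b + c + d = 3
Solving the system yields a = 3, b = 0, c = -5, d = 5.
So P(s) = 3s^3 - 5s + 5.
The coefficient of s^2 is 0.

0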